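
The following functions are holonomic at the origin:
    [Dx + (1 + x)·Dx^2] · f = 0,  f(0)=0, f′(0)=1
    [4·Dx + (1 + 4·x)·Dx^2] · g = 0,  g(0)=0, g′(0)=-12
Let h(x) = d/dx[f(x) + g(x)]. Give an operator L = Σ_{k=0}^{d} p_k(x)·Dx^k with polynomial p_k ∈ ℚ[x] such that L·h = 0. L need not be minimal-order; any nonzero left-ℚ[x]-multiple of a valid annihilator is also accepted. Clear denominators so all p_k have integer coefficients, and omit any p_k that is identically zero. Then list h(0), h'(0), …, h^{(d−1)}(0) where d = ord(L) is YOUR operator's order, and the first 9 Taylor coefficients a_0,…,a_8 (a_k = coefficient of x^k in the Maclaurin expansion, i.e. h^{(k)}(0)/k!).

L = 8 + (10 + 16·x)·Dx + (1 + 5·x + 4·x^2)·Dx^2  (order 2).
h: a_k = -11, 47, -191, 767, -3071, 12287, -49151, 196607, -786431, …
ICs: h(0) = -11, h′(0) = 47.

f: a_k = 0, 1, -1/2, 1/3, -1/4, 1/5, -1/6, 1/7, -1/8, …
g: a_k = 0, -12, 24, -64, 192, -3072/5, 2048, -49152/7, 24576, …
Sum ⇒ L₀ = lclm(L_f,L_g) in ℚ(x)⟨Dx⟩.
h=h₀': d/dx-closure on L₀ ⇒ L.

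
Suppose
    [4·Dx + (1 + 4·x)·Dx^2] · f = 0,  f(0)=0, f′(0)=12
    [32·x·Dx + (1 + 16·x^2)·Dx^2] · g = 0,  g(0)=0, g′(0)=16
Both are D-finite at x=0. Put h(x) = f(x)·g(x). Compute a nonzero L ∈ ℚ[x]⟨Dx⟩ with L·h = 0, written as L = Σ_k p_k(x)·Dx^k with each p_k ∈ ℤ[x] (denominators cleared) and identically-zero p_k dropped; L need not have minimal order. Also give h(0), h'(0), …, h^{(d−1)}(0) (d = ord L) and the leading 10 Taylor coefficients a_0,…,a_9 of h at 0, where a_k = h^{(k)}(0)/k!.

f: a_k = 0, 12, -24, 64, -192, 3072/5, -2048, 49152/7, -24576, 262144/3, …
g: a_k = 0, 16, 0, -256/3, 0, 4096/5, 0, -65536/7, 0, 1048576/9, …
L₀ := L_f ⊗_s L_g (sym. prod.), ord ≤ 4.
L = (1536 + 11264·x + 81920·x^2 + 638976·x^3 + 1966080·x^4 + 3407872·x^5 + 4194304·x^7)·Dx + (288 + 7936·x + 78848·x^2 + 495616·x^3 + 2228224·x^4 + 6094848·x^5 + 9175040·x^6 + 3145728·x^7 + 14680064·x^8)·Dx^2 + (48 + 1024·x + 12288·x^2 + 79872·x^3 + 368640·x^4 + 1277952·x^5 + 3145728·x^6 + 4718592·x^7 + 3145728·x^8 + 8388608·x^9)·Dx^3 + (5 + 72·x + 592·x^2 + 3584·x^3 + 16896·x^4 + 61440·x^5 + 172032·x^6 + 393216·x^7 + 589824·x^8 + 524288·x^9 + 1048576·x^10)·Dx^4  (order 4).
h: a_k = 0, 0, 192, -384, 0, -1024, 212992/15, -180224/5, 0, -15859712/105, …
ICs: h(0) = 0, h′(0) = 0, h′′(0) = 384, h′′′(0) = -2304.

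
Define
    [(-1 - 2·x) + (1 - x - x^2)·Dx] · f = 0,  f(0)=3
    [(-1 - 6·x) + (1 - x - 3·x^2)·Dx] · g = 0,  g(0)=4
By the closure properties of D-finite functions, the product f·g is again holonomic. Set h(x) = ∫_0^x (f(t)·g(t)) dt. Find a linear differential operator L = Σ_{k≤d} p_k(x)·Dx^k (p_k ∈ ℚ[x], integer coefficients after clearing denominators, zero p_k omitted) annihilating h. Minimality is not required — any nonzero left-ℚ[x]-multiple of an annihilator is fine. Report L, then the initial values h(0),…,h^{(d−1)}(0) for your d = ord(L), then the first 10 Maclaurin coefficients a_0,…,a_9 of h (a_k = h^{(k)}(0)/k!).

L = (-2 - 6·x + 12·x^2 + 12·x^3)·Dx + (1 - 2·x - 3·x^2 + 4·x^3 + 3·x^4)·Dx^2  (order 2).
h: a_k = 0, 12, 12, 28, 48, 504/5, 196, 2844/7, 828, 5188/3, …
ICs: h(0) = 0, h′(0) = 12.

f: a_k = 3, 3, 6, 9, 15, 24, 39, 63, 102, 165, …
g: a_k = 4, 4, 16, 28, 76, 160, 388, 868, 2032, 4636, …
h₀=f·g: eliminate ⇒ L₀, order ≤ 1·1.
Integrate: L := L₀·Dx.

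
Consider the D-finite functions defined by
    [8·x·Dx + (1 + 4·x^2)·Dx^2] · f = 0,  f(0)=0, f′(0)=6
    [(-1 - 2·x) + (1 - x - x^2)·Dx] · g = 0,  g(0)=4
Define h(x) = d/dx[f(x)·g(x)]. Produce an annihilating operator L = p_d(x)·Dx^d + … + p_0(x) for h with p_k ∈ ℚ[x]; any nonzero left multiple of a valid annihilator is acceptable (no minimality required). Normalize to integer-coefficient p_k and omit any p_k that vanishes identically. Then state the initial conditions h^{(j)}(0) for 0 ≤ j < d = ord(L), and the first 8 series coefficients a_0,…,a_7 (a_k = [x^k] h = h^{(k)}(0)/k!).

L = (-10 + 264·x^2 + 384·x^3 + 576·x^4) + (7 + 22·x + 12·x^2 + 88·x^3 + 384·x^4 + 384·x^5)·Dx + (-1 - 3·x - 11·x^2 + 4·x^3 - 16·x^4 + 64·x^5 + 48·x^6)·Dx^2  (order 2).
h: a_k = 24, 48, 48, 160, 664, 5184/5, 3016/5, 72512/35, …
ICs: h(0) = 24, h′(0) = 48.

f: a_k = 0, 6, 0, -8, 0, 96/5, 0, -384/7, …
g: a_k = 4, 4, 8, 12, 20, 32, 52, 84, …
f·g: L₀ = L_f ⊗_s L_g, ord ≤ 2·1.
h=h₀': d/dx-closure on L₀ ⇒ L.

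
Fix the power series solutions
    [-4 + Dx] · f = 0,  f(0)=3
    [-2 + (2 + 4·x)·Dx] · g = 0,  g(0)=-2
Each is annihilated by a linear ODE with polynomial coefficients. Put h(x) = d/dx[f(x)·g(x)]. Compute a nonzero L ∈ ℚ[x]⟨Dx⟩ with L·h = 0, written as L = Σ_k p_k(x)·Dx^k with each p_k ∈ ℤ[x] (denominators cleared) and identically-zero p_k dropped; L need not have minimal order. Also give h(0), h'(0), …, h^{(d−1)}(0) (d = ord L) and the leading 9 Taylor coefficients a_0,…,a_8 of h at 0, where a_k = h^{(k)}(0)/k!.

f: a_k = 3, 12, 24, 32, 32, 128/5, 256/15, 1024/105, 512/105, …
g: a_k = -2, -2, 1, -1, 5/4, -7/4, 21/8, -33/8, 429/64, …
Sym-product of L_f,L_g gives L₀ (≤ ord 1).
Derive L from L₀ (diff closure).
L = (23 + 80·x + 64·x^2) + (-5 - 18·x - 16·x^2)·Dx  (order 1).
h: a_k = -30, -138, -309, -449, -1949/4, -1643/4, -36047/120, -135617/840, -815221/6720, …
ICs: h(0) = -30.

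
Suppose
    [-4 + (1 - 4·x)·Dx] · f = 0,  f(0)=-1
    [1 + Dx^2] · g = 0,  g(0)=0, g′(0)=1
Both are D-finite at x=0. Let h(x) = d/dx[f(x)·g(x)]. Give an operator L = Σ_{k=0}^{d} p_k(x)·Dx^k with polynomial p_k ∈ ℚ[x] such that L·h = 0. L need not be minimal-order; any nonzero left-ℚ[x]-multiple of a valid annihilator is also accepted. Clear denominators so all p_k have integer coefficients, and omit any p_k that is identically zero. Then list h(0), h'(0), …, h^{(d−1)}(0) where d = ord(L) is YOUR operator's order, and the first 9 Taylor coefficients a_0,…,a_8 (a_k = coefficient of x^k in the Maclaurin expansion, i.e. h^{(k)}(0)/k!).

L = (-31 - 8·x + 16·x^2) + (-8 + 32·x)·Dx + (1 - 8·x + 16·x^2)·Dx^2  (order 2).
h: a_k = -1, -8, -95/2, -760/3, -30401/24, -30401/5, -20429471/720, -40858942/315, -23534750593/40320, …
ICs: h(0) = -1, h′(0) = -8.

f: a_k = -1, -4, -16, -64, -256, -1024, -4096, -16384, -65536, …
g: a_k = 0, 1, 0, -1/6, 0, 1/120, 0, -1/5040, 0, …
h₀=f·g: eliminate ⇒ L₀, order ≤ 1·2.
h=h₀': d/dx-closure on L₀ ⇒ L.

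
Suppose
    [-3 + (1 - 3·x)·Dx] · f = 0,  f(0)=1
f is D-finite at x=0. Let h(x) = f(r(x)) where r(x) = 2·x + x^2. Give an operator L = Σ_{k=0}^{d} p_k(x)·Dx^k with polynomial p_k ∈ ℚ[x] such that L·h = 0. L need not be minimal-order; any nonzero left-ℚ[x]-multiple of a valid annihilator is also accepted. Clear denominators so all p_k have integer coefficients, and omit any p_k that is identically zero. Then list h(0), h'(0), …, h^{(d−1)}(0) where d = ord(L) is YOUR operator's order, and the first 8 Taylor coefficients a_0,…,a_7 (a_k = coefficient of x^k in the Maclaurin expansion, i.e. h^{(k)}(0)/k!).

f: a_k = 1, 3, 9, 27, 81, 243, 729, 2187, …
L₀ from L_f via x↦r, Dx↦r'^{-1}Dx.
L = (6 + 6·x) + (-1 + 6·x + 3·x^2)·Dx  (order 1).
h: a_k = 1, 6, 39, 252, 1629, 10530, 68067, 439992, …
ICs: h(0) = 1.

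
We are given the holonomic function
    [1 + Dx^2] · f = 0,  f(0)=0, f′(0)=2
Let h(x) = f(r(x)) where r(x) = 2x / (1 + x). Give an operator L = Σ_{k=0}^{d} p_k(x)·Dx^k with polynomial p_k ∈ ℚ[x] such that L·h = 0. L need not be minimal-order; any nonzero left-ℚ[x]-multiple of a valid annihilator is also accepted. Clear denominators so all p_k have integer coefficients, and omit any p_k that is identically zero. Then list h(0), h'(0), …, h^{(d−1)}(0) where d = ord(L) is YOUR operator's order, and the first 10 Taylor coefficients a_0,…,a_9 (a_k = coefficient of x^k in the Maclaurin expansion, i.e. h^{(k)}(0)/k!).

f: a_k = 0, 2, 0, -1/3, 0, 1/60, 0, -1/2520, 0, 1/181440, …
L₀ from L_f via x↦r, Dx↦r'^{-1}Dx.
L = 4 + (2 + 6·x + 6·x^2 + 2·x^3)·Dx + (1 + 4·x + 6·x^2 + 4·x^3 + x^4)·Dx^2  (order 2).
h: a_k = 0, 4, -4, 4/3, 4, -172/15, 20, -8836/315, 1516/45, -98524/2835, …
ICs: h(0) = 0, h′(0) = 4.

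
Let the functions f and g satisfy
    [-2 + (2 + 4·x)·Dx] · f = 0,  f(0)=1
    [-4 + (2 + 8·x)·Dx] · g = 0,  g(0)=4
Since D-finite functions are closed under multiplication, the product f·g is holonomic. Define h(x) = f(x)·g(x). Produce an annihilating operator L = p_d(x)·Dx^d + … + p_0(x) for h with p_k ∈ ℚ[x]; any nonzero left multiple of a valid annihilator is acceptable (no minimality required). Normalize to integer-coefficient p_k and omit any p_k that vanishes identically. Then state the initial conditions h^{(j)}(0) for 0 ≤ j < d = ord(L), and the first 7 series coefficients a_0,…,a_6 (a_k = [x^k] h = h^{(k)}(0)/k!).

L = (-3 - 8·x) + (1 + 6·x + 8·x^2)·Dx  (order 1).
h: a_k = 4, 12, -2, 6, -37/2, 117/2, -757/4, …
ICs: h(0) = 4.

f: a_k = 1, 1, -1/2, 1/2, -5/8, 7/8, -21/16, …
g: a_k = 4, 8, -8, 16, -40, 112, -336, …
Product ⇒ symmetric product L₀, ord ≤ 1.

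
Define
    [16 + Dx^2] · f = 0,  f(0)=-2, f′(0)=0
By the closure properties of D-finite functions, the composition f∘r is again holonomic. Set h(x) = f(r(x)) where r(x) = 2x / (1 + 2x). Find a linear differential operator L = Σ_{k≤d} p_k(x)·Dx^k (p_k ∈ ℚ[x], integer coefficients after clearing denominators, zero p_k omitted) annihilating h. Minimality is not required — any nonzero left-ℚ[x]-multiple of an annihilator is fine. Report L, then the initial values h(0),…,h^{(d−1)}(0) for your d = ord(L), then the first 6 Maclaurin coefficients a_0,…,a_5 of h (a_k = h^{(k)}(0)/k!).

L = 64 + (4 + 24·x + 48·x^2 + 32·x^3)·Dx + (1 + 8·x + 24·x^2 + 32·x^3 + 16·x^4)·Dx^2  (order 2).
h: a_k = -2, 0, 64, -256, 1280/3, 2048/3, …
ICs: h(0) = -2, h′(0) = 0.

f: a_k = -2, 0, 16, 0, -64/3, 0, …
Change of var in L_f (x↦r) gives L₀.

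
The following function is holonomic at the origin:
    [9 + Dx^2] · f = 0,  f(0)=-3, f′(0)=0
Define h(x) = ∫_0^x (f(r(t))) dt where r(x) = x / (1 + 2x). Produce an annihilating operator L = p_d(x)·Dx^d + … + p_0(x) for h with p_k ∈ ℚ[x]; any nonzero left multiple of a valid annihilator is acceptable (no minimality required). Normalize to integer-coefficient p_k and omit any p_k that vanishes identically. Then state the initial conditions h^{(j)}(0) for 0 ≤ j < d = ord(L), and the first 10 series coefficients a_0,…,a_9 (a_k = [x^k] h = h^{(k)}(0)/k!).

f: a_k = -3, 0, 27/2, 0, -81/8, 0, 243/80, 0, -2187/4480, 0, …
L₀ from L_f via x↦r, Dx↦r'^{-1}Dx.
∫: right-multiply L₀ by Dx.
L = 9·Dx + (4 + 24·x + 48·x^2 + 32·x^3)·Dx^2 + (1 + 8·x + 24·x^2 + 32·x^3 + 16·x^4)·Dx^3  (order 3).
h: a_k = 0, -3, 0, 9/2, -27/2, 243/8, -117/2, 7749/80, -20169/160, 62985/896, …
ICs: h(0) = 0, h′(0) = -3, h′′(0) = 0.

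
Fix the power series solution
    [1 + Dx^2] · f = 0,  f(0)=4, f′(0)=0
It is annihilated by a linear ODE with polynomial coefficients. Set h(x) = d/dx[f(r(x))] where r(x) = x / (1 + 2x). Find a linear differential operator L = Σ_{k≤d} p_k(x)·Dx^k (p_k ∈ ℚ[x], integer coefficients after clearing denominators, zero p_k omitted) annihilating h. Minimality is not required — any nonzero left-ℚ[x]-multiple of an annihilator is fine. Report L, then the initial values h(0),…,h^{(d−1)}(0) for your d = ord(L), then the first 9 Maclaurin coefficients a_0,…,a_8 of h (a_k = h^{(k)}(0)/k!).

f: a_k = 4, 0, -2, 0, 1/6, 0, -1/180, 0, 1/10080, …
Change of var in L_f (x↦r) gives L₀.
h₀' ⇒ L via d/dx closure of L₀.
L = (25 + 96·x + 96·x^2) + (12 + 72·x + 144·x^2 + 96·x^3)·Dx + (1 + 8·x + 24·x^2 + 32·x^3 + 16·x^4)·Dx^2  (order 2).
h: a_k = 0, -4, 24, -286/3, 940/3, -27601/30, 12509/5, -8095583/1260, 1103647/70, …
ICs: h(0) = 0, h′(0) = -4.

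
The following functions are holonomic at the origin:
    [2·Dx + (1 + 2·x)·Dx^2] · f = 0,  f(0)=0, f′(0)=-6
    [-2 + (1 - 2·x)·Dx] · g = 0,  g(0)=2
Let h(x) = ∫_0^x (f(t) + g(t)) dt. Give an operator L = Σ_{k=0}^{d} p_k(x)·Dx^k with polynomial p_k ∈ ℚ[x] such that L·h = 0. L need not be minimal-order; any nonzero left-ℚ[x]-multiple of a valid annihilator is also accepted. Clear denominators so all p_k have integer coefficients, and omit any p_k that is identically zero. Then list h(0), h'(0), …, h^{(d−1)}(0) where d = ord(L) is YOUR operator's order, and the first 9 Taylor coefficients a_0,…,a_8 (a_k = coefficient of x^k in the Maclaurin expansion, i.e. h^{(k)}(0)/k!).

L = (-40 - 16·x)·Dx^2 + (-8 - 64·x - 32·x^2)·Dx^3 + (3 + 2·x - 12·x^2 - 8·x^3)·Dx^4  (order 4).
h: a_k = 0, 2, -1, 14/3, 2, 44/5, 112/15, 160/7, 176/7, …
ICs: h(0) = 0, h′(0) = 2, h′′(0) = -2, h′′′(0) = 28.

f: a_k = 0, -6, 6, -8, 12, -96/5, 32, -384/7, 96, …
g: a_k = 2, 4, 8, 16, 32, 64, 128, 256, 512, …
h₀=f+g: left-lcm gives L₀, ord ≤ 3.
Integrate: L := L₀·Dx.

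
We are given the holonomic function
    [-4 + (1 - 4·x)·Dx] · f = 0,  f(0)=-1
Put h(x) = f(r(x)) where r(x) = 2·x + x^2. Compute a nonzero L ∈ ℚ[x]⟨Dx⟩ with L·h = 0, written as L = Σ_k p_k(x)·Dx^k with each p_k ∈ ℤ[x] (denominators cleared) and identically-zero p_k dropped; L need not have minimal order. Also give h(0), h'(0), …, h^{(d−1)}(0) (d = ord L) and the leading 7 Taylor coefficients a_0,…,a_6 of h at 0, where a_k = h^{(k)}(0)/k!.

L = (8 + 8·x) + (-1 + 8·x + 4·x^2)·Dx  (order 1).
h: a_k = -1, -8, -68, -576, -4880, -41344, -350272, …
ICs: h(0) = -1.

f: a_k = -1, -4, -16, -64, -256, -1024, -4096, …
L₀ from L_f via x↦r, Dx↦r'^{-1}Dx.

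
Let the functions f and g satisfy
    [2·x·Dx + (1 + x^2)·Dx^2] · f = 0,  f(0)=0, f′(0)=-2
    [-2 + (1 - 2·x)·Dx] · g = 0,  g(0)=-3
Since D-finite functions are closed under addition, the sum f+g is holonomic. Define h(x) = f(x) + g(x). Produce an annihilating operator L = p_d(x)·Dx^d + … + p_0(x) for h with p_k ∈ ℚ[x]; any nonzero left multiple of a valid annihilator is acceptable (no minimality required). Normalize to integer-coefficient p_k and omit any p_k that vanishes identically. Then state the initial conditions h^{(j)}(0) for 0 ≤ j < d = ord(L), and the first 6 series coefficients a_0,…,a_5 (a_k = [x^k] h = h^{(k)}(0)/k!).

f: a_k = 0, -2, 0, 2/3, 0, -2/5, …
g: a_k = -3, -6, -12, -24, -48, -96, …
L₀ := lclm(L_f,L_g); ord L₀ ≤ 2+1.
L = (4 - 32·x - 12·x^2)·Dx + (-13 + 4·x - 25·x^2 - 12·x^3)·Dx^2 + (2 - 3·x - 3·x^3 - 2·x^4)·Dx^3  (order 3).
h: a_k = -3, -8, -12, -70/3, -48, -482/5, …
ICs: h(0) = -3, h′(0) = -8, h′′(0) = -24.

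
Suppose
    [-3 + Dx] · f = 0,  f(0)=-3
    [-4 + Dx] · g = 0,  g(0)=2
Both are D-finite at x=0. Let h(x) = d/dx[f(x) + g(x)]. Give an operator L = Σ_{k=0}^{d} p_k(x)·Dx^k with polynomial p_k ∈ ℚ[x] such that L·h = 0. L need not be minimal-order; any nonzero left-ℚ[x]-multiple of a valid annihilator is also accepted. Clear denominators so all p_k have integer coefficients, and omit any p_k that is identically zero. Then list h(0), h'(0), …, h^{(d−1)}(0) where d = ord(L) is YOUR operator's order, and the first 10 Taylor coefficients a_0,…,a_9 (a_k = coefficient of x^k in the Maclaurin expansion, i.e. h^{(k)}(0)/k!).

f: a_k = -3, -9, -27/2, -27/2, -81/8, -243/40, -243/80, -729/560, -2187/4480, -729/4480, …
g: a_k = 2, 8, 16, 64/3, 64/3, 256/15, 512/45, 2048/315, 1024/315, 4096/2835, …
L₀ := lclm(L_f,L_g); ord L₀ ≤ 1+1.
h₀' ⇒ L via d/dx closure of L₀.
L = 12 - 7·Dx + Dx^2  (order 2).
h: a_k = -1, 5, 47/2, 269/6, 1319/24, 1201/24, 26207/720, 111389/5040, 465239/40320, 384001/72576, …
ICs: h(0) = -1, h′(0) = 5.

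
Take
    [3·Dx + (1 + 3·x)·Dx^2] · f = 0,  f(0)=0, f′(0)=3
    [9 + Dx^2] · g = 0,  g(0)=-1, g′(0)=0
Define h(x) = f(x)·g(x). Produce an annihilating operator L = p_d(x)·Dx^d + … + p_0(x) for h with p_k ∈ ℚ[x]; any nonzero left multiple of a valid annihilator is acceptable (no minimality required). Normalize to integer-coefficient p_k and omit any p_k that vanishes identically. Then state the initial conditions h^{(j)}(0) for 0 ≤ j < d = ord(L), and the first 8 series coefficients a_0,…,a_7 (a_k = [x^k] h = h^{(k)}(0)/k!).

f: a_k = 0, 3, -9/2, 9, -81/4, 243/5, -243/2, 2187/7, …
g: a_k = -1, 0, 9/2, 0, -27/8, 0, 81/80, 0, …
Sym-product of L_f,L_g gives L₀ (≤ ord 4).
L = (-81 + 486·x + 4617·x^2 + 11664·x^3 + 8748·x^4) + (36 + 540·x + 1944·x^2 + 1944·x^3)·Dx + (180·x + 1134·x^2 + 2592·x^3 + 1944·x^4)·Dx^2 + (4 + 60·x + 216·x^2 + 216·x^3)·Dx^3 + (1 + 14·x + 69·x^2 + 144·x^3 + 108·x^4)·Dx^4  (order 4).
h: a_k = 0, -3, 9/2, 9/2, 0, -729/40, 729/16, -67797/560, …
ICs: h(0) = 0, h′(0) = -3, h′′(0) = 9, h′′′(0) = 27.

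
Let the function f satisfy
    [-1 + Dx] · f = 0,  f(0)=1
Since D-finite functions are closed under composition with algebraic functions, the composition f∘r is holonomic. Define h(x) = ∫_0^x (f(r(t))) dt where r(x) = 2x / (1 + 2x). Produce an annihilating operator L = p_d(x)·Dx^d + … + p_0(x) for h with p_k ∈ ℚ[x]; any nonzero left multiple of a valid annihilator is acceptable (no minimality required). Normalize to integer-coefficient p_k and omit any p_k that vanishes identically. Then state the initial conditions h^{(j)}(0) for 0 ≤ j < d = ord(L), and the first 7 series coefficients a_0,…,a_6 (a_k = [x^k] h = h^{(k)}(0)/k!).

f: a_k = 1, 1, 1/2, 1/6, 1/24, 1/120, 1/720, …
f∘r: x↦r, Dx↦Dx/r' in L_f ⇒ L₀.
h=∫₀ˣh₀: take L = L₀·Dx.
L = -2·Dx + (1 + 4·x + 4·x^2)·Dx^2  (order 2).
h: a_k = 0, 1, 1, -2/3, 1/3, 2/15, -38/45, …
ICs: h(0) = 0, h′(0) = 1.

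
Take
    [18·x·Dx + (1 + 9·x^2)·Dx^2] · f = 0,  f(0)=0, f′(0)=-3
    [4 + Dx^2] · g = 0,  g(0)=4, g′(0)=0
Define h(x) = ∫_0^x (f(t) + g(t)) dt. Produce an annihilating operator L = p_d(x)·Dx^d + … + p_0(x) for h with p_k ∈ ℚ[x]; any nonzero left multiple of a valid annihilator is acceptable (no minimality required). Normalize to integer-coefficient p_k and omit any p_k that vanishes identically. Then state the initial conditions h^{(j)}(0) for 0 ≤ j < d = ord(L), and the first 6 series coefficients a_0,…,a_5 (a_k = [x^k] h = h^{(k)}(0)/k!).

f: a_k = 0, -3, 0, 9, 0, -243/5, …
g: a_k = 4, 0, -8, 0, 8/3, 0, …
h₀=f+g: left-lcm gives L₀, ord ≤ 4.
h=∫₀ˣh₀: take L = L₀·Dx.
L = (-3744·x + 37584·x^3 + 11664·x^5)·Dx^2 + (-28 + 864·x^2 + 10692·x^4 + 5832·x^6)·Dx^3 + (-936·x + 9396·x^3 + 2916·x^5)·Dx^4 + (-7 + 216·x^2 + 2673·x^4 + 1458·x^6)·Dx^5  (order 5).
h: a_k = 0, 4, -3/2, -8/3, 9/4, 8/15, …
ICs: h(0) = 0, h′(0) = 4, h′′(0) = -3, h′′′(0) = -16, h′′′′(0) = 54.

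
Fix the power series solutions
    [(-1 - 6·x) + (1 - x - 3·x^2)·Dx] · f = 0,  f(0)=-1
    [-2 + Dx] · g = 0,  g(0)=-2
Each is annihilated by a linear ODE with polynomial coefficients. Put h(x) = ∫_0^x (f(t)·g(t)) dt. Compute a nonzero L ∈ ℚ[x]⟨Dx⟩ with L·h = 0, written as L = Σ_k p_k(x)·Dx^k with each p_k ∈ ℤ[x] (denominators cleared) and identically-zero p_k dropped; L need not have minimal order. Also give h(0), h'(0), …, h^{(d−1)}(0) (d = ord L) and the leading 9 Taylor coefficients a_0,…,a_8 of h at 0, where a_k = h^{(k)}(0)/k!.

L = (3 + 4·x - 6·x^2)·Dx + (-1 + x + 3·x^2)·Dx^2  (order 2).
h: a_k = 0, 2, 3, 16/3, 55/6, 86/5, 1474/45, 20462/315, 54829/420, …
ICs: h(0) = 0, h′(0) = 2.

f: a_k = -1, -1, -4, -7, -19, -40, -97, -217, -508, …
g: a_k = -2, -4, -4, -8/3, -4/3, -8/15, -8/45, -16/315, -4/315, …
Product ⇒ symmetric product L₀, ord ≤ 1.
∫: right-multiply L₀ by Dx.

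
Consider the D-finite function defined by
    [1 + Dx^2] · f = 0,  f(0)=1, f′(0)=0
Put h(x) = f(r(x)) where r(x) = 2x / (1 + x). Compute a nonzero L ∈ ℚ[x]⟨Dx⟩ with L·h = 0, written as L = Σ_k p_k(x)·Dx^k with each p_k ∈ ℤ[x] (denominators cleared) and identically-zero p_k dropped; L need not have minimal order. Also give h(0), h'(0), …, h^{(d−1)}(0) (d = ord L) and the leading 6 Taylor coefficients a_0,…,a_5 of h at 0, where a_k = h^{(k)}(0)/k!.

L = 4 + (2 + 6·x + 6·x^2 + 2·x^3)·Dx + (1 + 4·x + 6·x^2 + 4·x^3 + x^4)·Dx^2  (order 2).
h: a_k = 1, 0, -2, 4, -16/3, 16/3, …
ICs: h(0) = 1, h′(0) = 0.

f: a_k = 1, 0, -1/2, 0, 1/24, 0, …
L₀ from L_f via x↦r, Dx↦r'^{-1}Dx.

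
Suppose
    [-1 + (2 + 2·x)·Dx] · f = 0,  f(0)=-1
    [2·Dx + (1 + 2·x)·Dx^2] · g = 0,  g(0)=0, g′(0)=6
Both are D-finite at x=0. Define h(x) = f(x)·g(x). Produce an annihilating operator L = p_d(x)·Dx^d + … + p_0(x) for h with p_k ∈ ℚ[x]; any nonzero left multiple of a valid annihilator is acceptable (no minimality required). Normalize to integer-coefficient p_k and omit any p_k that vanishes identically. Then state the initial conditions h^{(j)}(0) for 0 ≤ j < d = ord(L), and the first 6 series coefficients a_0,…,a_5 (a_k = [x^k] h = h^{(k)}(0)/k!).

L = (-1 + 2·x) + (4 + 4·x)·Dx + (4 + 16·x + 20·x^2 + 8·x^3)·Dx^2  (order 2).
h: a_k = 0, -6, 3, -17/4, 55/8, -3709/320, …
ICs: h(0) = 0, h′(0) = -6.

f: a_k = -1, -1/2, 1/8, -1/16, 5/128, -7/256, …
g: a_k = 0, 6, -6, 8, -12, 96/5, …
h₀=f·g: eliminate ⇒ L₀, order ≤ 1·2.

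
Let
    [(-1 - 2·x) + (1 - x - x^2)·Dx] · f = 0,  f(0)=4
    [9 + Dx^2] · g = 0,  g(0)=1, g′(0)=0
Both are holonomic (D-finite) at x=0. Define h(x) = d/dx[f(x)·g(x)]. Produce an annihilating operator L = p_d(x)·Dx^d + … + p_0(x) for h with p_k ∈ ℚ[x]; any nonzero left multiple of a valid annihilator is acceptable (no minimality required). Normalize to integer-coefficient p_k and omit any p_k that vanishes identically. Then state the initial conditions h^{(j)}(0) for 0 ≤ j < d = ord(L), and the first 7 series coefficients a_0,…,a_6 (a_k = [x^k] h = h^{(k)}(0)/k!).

f: a_k = 4, 4, 8, 12, 20, 32, 52, …
g: a_k = 1, 0, -9/2, 0, 27/8, 0, -81/80, …
Product ⇒ symmetric product L₀, ord ≤ 2.
Differentiate: ansatz ord ≤ ord L₀ ⇒ L.
L = (3 - 162·x - 81·x^2 + 162·x^3 + 81·x^4) + (-12 - 6·x + 54·x^2 + 36·x^3)·Dx + (7 - 16·x - 7·x^2 + 18·x^3 + 9·x^4)·Dx^2  (order 2).
h: a_k = 4, -20, -18, -10, -85/2, -903/10, -3297/20, …
ICs: h(0) = 4, h′(0) = -20.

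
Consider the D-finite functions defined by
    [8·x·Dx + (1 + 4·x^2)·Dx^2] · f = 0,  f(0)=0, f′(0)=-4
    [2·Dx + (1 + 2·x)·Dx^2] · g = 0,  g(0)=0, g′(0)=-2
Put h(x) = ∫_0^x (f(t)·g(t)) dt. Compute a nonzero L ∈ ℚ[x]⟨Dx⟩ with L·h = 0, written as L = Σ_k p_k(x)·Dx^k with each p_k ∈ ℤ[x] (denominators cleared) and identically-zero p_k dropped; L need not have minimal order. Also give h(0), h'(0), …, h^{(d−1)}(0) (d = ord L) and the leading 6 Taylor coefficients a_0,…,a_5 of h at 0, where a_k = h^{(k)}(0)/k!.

L = (192 + 704·x + 2560·x^2 + 9984·x^3 + 15360·x^4 + 13312·x^5 + 4096·x^7)·Dx^2 + (72 + 992·x + 4928·x^2 + 15488·x^3 + 34816·x^4 + 47616·x^5 + 35840·x^6 + 6144·x^7 + 14336·x^8)·Dx^3 + (24 + 256·x + 1536·x^2 + 4992·x^3 + 11520·x^4 + 19968·x^5 + 24576·x^6 + 18432·x^7 + 6144·x^8 + 8192·x^9)·Dx^4 + (5 + 36·x + 148·x^2 + 448·x^3 + 1056·x^4 + 1920·x^5 + 2688·x^6 + 3072·x^7 + 2304·x^8 + 1024·x^9 + 1024·x^10)·Dx^5  (order 5).
h: a_k = 0, 0, 0, 8/3, -2, 0, …
ICs: h(0) = 0, h′(0) = 0, h′′(0) = 0, h′′′(0) = 16, h′′′′(0) = -48.

f: a_k = 0, -4, 0, 16/3, 0, -64/5, …
g: a_k = 0, -2, 2, -8/3, 4, -32/5, …
f·g: L₀ = L_f ⊗_s L_g, ord ≤ 2·2.
h=∫₀ˣh₀: take L = L₀·Dx.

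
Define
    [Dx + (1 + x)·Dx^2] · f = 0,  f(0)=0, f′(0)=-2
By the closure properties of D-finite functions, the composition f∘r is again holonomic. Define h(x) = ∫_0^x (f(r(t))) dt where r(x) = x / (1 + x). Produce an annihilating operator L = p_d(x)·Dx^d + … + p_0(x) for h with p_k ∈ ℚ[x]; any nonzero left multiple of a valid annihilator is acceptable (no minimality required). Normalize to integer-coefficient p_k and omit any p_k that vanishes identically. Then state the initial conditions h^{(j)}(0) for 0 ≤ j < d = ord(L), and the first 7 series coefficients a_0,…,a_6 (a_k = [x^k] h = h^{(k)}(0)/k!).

L = (3 + 4·x)·Dx^2 + (1 + 3·x + 2·x^2)·Dx^3  (order 3).
h: a_k = 0, 0, -1, 1, -7/6, 3/2, -31/15, …
ICs: h(0) = 0, h′(0) = 0, h′′(0) = -2.

f: a_k = 0, -2, 1, -2/3, 1/2, -2/5, 1/3, …
L₀ from L_f via x↦r, Dx↦r'^{-1}Dx.
h=∫h₀ ⇒ L = L₀·Dx.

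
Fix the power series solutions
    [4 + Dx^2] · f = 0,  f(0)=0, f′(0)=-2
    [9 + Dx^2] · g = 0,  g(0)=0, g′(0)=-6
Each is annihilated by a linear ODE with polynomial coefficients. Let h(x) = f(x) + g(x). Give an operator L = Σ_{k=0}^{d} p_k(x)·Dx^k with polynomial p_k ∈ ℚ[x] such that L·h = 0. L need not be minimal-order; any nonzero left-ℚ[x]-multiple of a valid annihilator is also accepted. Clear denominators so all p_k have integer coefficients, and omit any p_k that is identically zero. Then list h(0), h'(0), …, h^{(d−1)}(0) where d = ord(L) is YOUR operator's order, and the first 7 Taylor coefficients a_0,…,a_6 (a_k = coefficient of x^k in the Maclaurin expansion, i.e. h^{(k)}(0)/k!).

L = 36 + 13·Dx^2 + Dx^4  (order 4).
h: a_k = 0, -8, 0, 31/3, 0, -259/60, 0, …
ICs: h(0) = 0, h′(0) = -8, h′′(0) = 0, h′′′(0) = 62.

f: a_k = 0, -2, 0, 4/3, 0, -4/15, 0, …
g: a_k = 0, -6, 0, 9, 0, -81/20, 0, …
Weyl lclm of L_f,L_g ⇒ L₀ (ord ≤ 4).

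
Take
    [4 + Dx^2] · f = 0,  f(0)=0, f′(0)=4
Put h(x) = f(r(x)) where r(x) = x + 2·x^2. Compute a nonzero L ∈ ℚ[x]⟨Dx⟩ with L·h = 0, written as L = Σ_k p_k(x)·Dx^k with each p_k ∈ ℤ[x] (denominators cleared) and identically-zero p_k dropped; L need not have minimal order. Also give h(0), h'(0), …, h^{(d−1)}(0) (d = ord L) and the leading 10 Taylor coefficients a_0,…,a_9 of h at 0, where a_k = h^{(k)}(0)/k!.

f: a_k = 0, 4, 0, -8/3, 0, 8/15, 0, -16/315, 0, 8/2835, …
f∘r: x↦r, Dx↦Dx/r' in L_f ⇒ L₀.
L = (4 + 48·x + 192·x^2 + 256·x^3) - 4·Dx + (1 + 4·x)·Dx^2  (order 2).
h: a_k = 0, 4, 8, -8/3, -16, -472/15, -16, 6704/315, 1888/45, 108872/2835, …
ICs: h(0) = 0, h′(0) = 4.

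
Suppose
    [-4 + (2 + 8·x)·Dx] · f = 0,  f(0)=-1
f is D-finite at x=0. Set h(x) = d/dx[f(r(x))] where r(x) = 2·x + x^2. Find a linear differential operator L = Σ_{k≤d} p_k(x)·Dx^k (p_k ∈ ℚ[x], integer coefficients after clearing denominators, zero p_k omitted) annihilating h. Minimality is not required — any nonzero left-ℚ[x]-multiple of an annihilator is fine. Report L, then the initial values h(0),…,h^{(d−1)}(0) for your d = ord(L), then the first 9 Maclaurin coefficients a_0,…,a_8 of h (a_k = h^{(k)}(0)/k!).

f: a_k = -1, -2, 2, -4, 10, -28, 84, -264, 858, …
Substitute x→r, Dx→(1/r')Dx; clear ⇒ L₀.
h₀' ⇒ L via d/dx closure of L₀.
L = -3 + (-1 - 9·x - 12·x^2 - 4·x^3)·Dx  (order 1).
h: a_k = -4, 12, -72, 456, -3000, 20232, -138768, 963408, -6749784, …
ICs: h(0) = -4.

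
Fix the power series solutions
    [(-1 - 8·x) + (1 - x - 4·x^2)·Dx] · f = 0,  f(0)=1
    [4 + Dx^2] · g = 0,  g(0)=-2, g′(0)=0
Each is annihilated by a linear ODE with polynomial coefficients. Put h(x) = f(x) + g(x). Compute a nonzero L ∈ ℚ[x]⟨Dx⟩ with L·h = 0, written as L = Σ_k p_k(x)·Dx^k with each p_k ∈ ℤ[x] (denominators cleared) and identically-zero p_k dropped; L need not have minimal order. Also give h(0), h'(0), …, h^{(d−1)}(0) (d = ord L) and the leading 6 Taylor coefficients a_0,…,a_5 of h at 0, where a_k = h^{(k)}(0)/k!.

L = (116 + 1008·x + 968·x^2 + 2688·x^3 + 640·x^4 + 1024·x^5) + (-28 - 4·x + 8·x^2 + 200·x^3 + 480·x^4 + 384·x^5 + 512·x^6)·Dx + (29 + 252·x + 242·x^2 + 672·x^3 + 160·x^4 + 256·x^5)·Dx^2 + (-7 - x + 2·x^2 + 50·x^3 + 120·x^4 + 96·x^5 + 128·x^6)·Dx^3  (order 3).
h: a_k = -1, 1, 9, 9, 83/3, 65, …
ICs: h(0) = -1, h′(0) = 1, h′′(0) = 18.

f: a_k = 1, 1, 5, 9, 29, 65, …
g: a_k = -2, 0, 4, 0, -4/3, 0, …
Sum ⇒ L₀ = lclm(L_f,L_g) in ℚ(x)⟨Dx⟩.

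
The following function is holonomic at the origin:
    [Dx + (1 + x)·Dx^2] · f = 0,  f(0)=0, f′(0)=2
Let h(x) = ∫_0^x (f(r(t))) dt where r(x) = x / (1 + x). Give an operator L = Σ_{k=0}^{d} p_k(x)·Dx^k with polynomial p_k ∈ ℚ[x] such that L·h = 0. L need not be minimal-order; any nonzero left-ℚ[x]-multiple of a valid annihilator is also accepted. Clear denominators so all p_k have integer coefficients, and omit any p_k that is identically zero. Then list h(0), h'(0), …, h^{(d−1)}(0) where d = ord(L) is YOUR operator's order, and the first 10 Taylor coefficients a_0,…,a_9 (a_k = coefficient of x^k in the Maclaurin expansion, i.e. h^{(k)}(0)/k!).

f: a_k = 0, 2, -1, 2/3, -1/2, 2/5, -1/3, 2/7, -1/4, 2/9, …
h₀=f(r): pull back L_f along r ⇒ L₀.
h=∫₀ˣh₀: take L = L₀·Dx.
L = (3 + 4·x)·Dx^2 + (1 + 3·x + 2·x^2)·Dx^3  (order 3).
h: a_k = 0, 0, 1, -1, 7/6, -3/2, 31/15, -3, 127/28, -85/12, …
ICs: h(0) = 0, h′(0) = 0, h′′(0) = 2.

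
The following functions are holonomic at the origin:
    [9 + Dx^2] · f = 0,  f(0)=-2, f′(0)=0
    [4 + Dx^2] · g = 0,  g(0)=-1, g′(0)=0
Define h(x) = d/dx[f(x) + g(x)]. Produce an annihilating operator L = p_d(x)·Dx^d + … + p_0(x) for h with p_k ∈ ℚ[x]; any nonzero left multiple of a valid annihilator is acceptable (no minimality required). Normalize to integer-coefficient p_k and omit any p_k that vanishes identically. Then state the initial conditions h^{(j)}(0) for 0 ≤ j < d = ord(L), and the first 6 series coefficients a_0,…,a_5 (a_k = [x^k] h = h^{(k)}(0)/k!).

f: a_k = -2, 0, 9, 0, -27/4, 0, …
g: a_k = -1, 0, 2, 0, -2/3, 0, …
h₀=f+g: left-lcm gives L₀, ord ≤ 4.
Derive L from L₀ (diff closure).
L = 36 + 13·Dx^2 + Dx^4  (order 4).
h: a_k = 0, 22, 0, -89/3, 0, 761/60, …
ICs: h(0) = 0, h′(0) = 22, h′′(0) = 0, h′′′(0) = -178.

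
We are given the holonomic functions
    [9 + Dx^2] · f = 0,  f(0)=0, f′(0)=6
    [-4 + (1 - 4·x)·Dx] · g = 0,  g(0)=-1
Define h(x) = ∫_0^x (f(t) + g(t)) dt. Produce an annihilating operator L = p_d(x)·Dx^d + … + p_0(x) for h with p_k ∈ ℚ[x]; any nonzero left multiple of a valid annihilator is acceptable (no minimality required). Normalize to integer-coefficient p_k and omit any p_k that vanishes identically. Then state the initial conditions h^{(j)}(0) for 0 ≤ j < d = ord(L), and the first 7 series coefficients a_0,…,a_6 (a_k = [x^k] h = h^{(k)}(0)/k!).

f: a_k = 0, 6, 0, -9, 0, 81/20, 0, …
g: a_k = -1, -4, -16, -64, -256, -1024, -4096, …
h₀=f+g: left-lcm gives L₀, ord ≤ 3.
h=∫h₀ ⇒ L = L₀·Dx.
L = (-3780 + 2592·x - 5184·x^2)·Dx + (369 - 2124·x + 3888·x^2 - 5184·x^3)·Dx^2 + (-420 + 288·x - 576·x^2)·Dx^3 + (41 - 236·x + 432·x^2 - 576·x^3)·Dx^4  (order 4).
h: a_k = 0, -1, 1, -16/3, -73/4, -256/5, -20399/120, …
ICs: h(0) = 0, h′(0) = -1, h′′(0) = 2, h′′′(0) = -32.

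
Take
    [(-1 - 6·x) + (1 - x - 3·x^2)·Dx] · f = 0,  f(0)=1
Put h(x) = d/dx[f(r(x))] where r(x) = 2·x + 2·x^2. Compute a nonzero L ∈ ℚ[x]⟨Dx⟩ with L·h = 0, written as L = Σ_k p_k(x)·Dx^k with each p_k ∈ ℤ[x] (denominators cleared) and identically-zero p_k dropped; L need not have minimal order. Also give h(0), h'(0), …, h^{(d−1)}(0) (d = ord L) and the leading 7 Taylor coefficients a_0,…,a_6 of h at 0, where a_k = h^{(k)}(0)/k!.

L = (18 + 156·x + 804·x^2 + 2736·x^3 + 4968·x^4 + 4320·x^5 + 1440·x^6) + (-1 - 12·x + 6·x^2 + 268·x^3 + 900·x^4 + 1368·x^5 + 1008·x^6 + 288·x^7)·Dx  (order 1).
h: a_k = 2, 36, 264, 1952, 13320, 86928, 553280, …
ICs: h(0) = 2.

f: a_k = 1, 1, 4, 7, 19, 40, 97, …
h₀=f(r): pull back L_f along r ⇒ L₀.
Differentiate: ansatz ord ≤ ord L₀ ⇒ L.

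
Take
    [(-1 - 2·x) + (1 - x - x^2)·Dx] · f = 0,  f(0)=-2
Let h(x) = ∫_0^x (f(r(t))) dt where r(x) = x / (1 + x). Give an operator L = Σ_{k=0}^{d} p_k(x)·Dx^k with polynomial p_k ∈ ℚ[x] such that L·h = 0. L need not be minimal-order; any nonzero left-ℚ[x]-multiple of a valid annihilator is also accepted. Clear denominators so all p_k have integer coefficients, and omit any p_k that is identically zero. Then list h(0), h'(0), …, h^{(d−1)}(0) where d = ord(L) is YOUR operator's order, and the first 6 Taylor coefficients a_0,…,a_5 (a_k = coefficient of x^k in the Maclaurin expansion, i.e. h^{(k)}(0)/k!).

L = (1 + 3·x)·Dx + (-1 - 2·x + x^3)·Dx^2  (order 2).
h: a_k = 0, -2, -1, -2/3, 0, -2/5, …
ICs: h(0) = 0, h′(0) = -2.

f: a_k = -2, -2, -4, -6, -10, -16, …
L₀ from L_f via x↦r, Dx↦r'^{-1}Dx.
h=∫h₀ ⇒ L = L₀·Dx.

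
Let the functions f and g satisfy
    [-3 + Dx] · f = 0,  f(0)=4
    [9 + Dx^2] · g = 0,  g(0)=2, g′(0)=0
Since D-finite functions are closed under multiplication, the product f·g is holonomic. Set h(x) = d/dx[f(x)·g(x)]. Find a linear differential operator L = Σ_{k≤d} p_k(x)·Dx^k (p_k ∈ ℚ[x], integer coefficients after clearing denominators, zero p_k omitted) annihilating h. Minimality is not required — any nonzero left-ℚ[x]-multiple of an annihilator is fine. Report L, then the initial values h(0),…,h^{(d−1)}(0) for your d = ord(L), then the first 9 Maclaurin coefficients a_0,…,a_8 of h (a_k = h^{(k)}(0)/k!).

f: a_k = 4, 12, 18, 18, 27/2, 81/10, 81/20, 243/140, 729/1120, …
g: a_k = 2, 0, -9, 0, 27/4, 0, -81/40, 0, 729/2240, …
Product ⇒ symmetric product L₀, ord ≤ 2.
h=h₀': d/dx-closure on L₀ ⇒ L.
L = 18 - 6·Dx + Dx^2  (order 2).
h: a_k = 24, 0, -216, -432, -324, 0, 972/5, 5832/35, 2187/35, …
ICs: h(0) = 24, h′(0) = 0.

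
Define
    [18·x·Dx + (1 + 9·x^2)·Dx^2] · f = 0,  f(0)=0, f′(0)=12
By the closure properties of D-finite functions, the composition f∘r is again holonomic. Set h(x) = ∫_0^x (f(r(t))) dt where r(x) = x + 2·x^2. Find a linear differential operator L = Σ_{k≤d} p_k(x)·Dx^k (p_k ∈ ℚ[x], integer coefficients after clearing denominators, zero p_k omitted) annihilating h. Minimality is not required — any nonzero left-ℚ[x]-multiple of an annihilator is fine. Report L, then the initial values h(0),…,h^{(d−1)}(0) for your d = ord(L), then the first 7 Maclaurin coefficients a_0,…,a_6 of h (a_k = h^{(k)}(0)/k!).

L = (-4 + 18·x + 144·x^2 + 432·x^3 + 432·x^4)·Dx^2 + (1 + 4·x + 9·x^2 + 72·x^3 + 180·x^4 + 144·x^5)·Dx^3  (order 3).
h: a_k = 0, 0, 6, 8, -9, -216/5, -198/5, …
ICs: h(0) = 0, h′(0) = 0, h′′(0) = 12.

f: a_k = 0, 12, 0, -36, 0, 972/5, 0, …
f∘r: x↦r, Dx↦Dx/r' in L_f ⇒ L₀.
∫: right-multiply L₀ by Dx.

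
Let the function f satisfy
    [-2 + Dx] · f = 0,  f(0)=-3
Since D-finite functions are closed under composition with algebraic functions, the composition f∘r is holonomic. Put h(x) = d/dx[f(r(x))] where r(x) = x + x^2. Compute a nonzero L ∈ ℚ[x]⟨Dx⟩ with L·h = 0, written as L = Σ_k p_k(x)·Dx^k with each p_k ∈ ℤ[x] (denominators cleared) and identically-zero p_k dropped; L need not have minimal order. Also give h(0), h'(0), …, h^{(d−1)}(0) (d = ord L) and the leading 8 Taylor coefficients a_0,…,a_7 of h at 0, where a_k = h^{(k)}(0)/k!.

f: a_k = -3, -6, -6, -4, -2, -4/5, -4/15, -8/105, …
Change of var in L_f (x↦r) gives L₀.
Derive L from L₀ (diff closure).
L = (4 + 8·x + 8·x^2) + (-1 - 2·x)·Dx  (order 1).
h: a_k = -6, -24, -48, -80, -104, -608/5, -1856/15, -12224/105, …
ICs: h(0) = -6.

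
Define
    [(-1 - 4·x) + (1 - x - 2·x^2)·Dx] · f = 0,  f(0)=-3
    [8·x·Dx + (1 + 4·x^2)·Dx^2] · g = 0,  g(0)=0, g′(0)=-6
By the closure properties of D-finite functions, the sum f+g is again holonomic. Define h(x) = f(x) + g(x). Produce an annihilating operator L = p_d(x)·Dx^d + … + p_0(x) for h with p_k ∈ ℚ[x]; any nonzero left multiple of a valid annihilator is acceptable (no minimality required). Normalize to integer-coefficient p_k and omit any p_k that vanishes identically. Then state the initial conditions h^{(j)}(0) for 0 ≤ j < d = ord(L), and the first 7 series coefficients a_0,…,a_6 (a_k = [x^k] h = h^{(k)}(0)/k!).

f: a_k = -3, -3, -9, -15, -33, -63, -129, …
g: a_k = 0, -6, 0, 8, 0, -96/5, 0, …
h₀=f+g: left-lcm gives L₀, ord ≤ 3.
L = (-24 + 96·x + 864·x^2 + 1536·x^3 + 3264·x^4 + 768·x^6)·Dx + (19 + 80·x + 100·x^2 + 544·x^3 + 1424·x^4 + 2368·x^5 + 192·x^6 + 768·x^7)·Dx^2 + (-3 - 7·x - 32·x^2 + 28·x^3 - 24·x^4 + 240·x^5 + 256·x^6 + 64·x^7 + 128·x^8)·Dx^3  (order 3).
h: a_k = -3, -9, -9, -7, -33, -411/5, -129, …
ICs: h(0) = -3, h′(0) = -9, h′′(0) = -18.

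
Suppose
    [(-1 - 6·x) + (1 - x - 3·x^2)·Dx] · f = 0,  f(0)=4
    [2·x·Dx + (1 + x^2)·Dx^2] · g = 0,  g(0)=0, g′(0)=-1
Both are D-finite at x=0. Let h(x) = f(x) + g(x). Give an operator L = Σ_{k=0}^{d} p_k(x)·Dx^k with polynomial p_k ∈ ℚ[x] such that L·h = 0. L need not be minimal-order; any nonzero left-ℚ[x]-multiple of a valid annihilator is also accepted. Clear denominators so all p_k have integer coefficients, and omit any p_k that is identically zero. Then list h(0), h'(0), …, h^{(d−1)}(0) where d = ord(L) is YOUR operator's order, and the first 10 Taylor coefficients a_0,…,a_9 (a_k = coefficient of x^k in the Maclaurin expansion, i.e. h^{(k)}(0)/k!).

L = (-8 + 32·x + 300·x^2 + 504·x^3 + 1134·x^4 + 162·x^6)·Dx + (22 + 148·x + 184·x^2 + 576·x^3 + 441·x^4 + 918·x^5 + 27·x^6 + 162·x^7)·Dx^2 + (-4 - 6·x - 18·x^2 + 60·x^3 + 85·x^4 + 75·x^5 + 126·x^6 + 9·x^7 + 27·x^8)·Dx^3  (order 3).
h: a_k = 4, 3, 16, 85/3, 76, 799/5, 388, 6077/7, 2032, 41723/9, …
ICs: h(0) = 4, h′(0) = 3, h′′(0) = 32.

f: a_k = 4, 4, 16, 28, 76, 160, 388, 868, 2032, 4636, …
g: a_k = 0, -1, 0, 1/3, 0, -1/5, 0, 1/7, 0, -1/9, …
Weyl lclm of L_f,L_g ⇒ L₀ (ord ≤ 3).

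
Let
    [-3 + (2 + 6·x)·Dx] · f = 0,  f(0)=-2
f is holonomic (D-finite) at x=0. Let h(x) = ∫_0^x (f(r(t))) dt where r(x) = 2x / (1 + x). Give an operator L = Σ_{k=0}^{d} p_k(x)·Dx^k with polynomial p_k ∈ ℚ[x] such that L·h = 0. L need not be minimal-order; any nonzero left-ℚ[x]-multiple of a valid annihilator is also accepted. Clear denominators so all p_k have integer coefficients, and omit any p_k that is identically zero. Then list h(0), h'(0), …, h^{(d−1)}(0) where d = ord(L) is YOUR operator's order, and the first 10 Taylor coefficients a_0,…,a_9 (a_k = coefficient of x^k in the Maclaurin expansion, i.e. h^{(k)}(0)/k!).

L = -3·Dx + (1 + 8·x + 7·x^2)·Dx^2  (order 2).
h: a_k = 0, -2, -3, 5, -51/4, 861/20, -1379/8, 6141/8, -234975/64, 3549407/192, …
ICs: h(0) = 0, h′(0) = -2.

f: a_k = -2, -3, 9/4, -27/8, 405/64, -1701/128, 15309/512, -72171/1024, 2814669/16384, -14073345/32768, …
f∘r: x↦r, Dx↦Dx/r' in L_f ⇒ L₀.
∫: right-multiply L₀ by Dx.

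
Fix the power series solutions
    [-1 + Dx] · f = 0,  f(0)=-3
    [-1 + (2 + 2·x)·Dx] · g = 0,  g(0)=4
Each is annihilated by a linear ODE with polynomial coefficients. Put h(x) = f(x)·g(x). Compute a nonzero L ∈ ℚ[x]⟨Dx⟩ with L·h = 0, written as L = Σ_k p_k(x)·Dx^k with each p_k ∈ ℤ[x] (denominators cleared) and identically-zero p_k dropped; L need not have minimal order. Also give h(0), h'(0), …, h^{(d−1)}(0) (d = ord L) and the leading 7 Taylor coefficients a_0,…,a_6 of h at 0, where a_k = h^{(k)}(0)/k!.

L = (-3 - 2·x) + (2 + 2·x)·Dx  (order 1).
h: a_k = -12, -18, -21/2, -17/4, -33/32, -107/320, 89/3840, …
ICs: h(0) = -12.

f: a_k = -3, -3, -3/2, -1/2, -1/8, -1/40, -1/240, …
g: a_k = 4, 2, -1/2, 1/4, -5/32, 7/64, -21/256, …
Sym-product of L_f,L_g gives L₀ (≤ ord 1).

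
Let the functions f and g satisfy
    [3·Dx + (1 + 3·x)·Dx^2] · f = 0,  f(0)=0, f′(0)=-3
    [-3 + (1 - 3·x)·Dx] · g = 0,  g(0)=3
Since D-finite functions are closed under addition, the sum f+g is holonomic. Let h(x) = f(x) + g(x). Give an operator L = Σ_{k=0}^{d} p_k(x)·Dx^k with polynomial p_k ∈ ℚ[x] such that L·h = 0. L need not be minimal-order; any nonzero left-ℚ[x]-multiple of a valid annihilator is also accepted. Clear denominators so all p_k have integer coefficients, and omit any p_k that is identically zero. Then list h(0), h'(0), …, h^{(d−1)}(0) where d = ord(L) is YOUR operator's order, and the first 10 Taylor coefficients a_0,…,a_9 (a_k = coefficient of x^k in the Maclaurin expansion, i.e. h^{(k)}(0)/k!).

L = (-30 - 18·x)·Dx + (-4 - 48·x - 36·x^2)·Dx^2 + (1 + x - 9·x^2 - 9·x^3)·Dx^3  (order 3).
h: a_k = 3, 6, 63/2, 72, 1053/4, 3402/5, 4617/2, 43740/7, 164025/8, 56862, …
ICs: h(0) = 3, h′(0) = 6, h′′(0) = 63.

f: a_k = 0, -3, 9/2, -9, 81/4, -243/5, 243/2, -2187/7, 6561/8, -2187, …
g: a_k = 3, 9, 27, 81, 243, 729, 2187, 6561, 19683, 59049, …
f+g: L₀ = lclm(L_f,L_g), ord ≤ 2+1.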